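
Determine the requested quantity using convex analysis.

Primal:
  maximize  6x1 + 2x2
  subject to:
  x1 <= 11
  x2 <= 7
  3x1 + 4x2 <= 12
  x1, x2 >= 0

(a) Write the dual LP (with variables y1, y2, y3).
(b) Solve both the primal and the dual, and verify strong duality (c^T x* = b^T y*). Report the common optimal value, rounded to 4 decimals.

The standard primal-dual pair for 'max c^T x s.t. A x <= b, x >= 0' is:
  Dual:  min b^T y  s.t.  A^T y >= c,  y >= 0.

So the dual LP is:
  minimize  11y1 + 7y2 + 12y3
  subject to:
    y1 + 3y3 >= 6
    y2 + 4y3 >= 2
    y1, y2, y3 >= 0

Solving the primal: x* = (4, 0).
  primal value c^T x* = 24.
Solving the dual: y* = (0, 0, 2).
  dual value b^T y* = 24.
Strong duality: c^T x* = b^T y*. Confirmed.

24


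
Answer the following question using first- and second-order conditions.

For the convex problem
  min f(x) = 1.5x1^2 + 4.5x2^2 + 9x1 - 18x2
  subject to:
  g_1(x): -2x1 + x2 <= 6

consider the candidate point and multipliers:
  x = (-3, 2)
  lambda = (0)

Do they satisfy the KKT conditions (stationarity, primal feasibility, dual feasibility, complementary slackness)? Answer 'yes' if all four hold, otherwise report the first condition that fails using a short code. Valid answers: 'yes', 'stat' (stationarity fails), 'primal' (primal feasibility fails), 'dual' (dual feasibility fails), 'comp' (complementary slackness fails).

Gradient of f: grad f(x) = Q x + c = (0, 0)
Constraint values g_i(x) = a_i^T x - b_i:
  g_1((-3, 2)) = 2
Stationarity residual: grad f(x) + sum_i lambda_i a_i = (0, 0)
  -> stationarity OK
Primal feasibility (all g_i <= 0): FAILS
Dual feasibility (all lambda_i >= 0): OK
Complementary slackness (lambda_i * g_i(x) = 0 for all i): OK

Verdict: the first failing condition is primal_feasibility -> primal.

primal


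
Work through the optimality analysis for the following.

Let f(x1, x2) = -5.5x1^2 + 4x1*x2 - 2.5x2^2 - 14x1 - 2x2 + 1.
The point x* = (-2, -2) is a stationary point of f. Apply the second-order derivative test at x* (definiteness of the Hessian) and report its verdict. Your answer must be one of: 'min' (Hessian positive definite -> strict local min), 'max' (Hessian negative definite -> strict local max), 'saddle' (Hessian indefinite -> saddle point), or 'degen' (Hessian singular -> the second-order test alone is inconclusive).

Compute the Hessian H = grad^2 f:
  H = [[-11, 4], [4, -5]]
Verify stationarity: grad f(x*) = H x* + g = (0, 0).
Eigenvalues of H: -13, -3.
Both eigenvalues < 0, so H is negative definite -> x* is a strict local max.

max


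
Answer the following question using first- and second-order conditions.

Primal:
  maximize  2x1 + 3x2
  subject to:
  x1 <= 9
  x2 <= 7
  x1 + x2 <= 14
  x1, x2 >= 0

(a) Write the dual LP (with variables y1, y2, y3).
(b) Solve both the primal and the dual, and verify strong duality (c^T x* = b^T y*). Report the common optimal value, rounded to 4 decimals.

The standard primal-dual pair for 'max c^T x s.t. A x <= b, x >= 0' is:
  Dual:  min b^T y  s.t.  A^T y >= c,  y >= 0.

So the dual LP is:
  minimize  9y1 + 7y2 + 14y3
  subject to:
    y1 + y3 >= 2
    y2 + y3 >= 3
    y1, y2, y3 >= 0

Solving the primal: x* = (7, 7).
  primal value c^T x* = 35.
Solving the dual: y* = (0, 1, 2).
  dual value b^T y* = 35.
Strong duality: c^T x* = b^T y*. Confirmed.

35


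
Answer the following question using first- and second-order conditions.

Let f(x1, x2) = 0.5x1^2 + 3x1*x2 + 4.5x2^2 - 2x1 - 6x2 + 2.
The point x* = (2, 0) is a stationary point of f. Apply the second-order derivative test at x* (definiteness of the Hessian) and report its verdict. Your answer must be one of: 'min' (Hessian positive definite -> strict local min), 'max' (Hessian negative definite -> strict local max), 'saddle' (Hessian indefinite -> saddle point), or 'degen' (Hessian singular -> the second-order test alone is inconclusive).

Compute the Hessian H = grad^2 f:
  H = [[1, 3], [3, 9]]
Verify stationarity: grad f(x*) = H x* + g = (0, 0).
Eigenvalues of H: 0, 10.
H has a zero eigenvalue (singular; positive semidefinite but not definite), so H is neither positive definite, negative definite, nor indefinite. The second-order test alone is inconclusive -> degen.
(Indeed, f is constant along the null direction of H through x*, so x* is not a strict local extremum.)

degen


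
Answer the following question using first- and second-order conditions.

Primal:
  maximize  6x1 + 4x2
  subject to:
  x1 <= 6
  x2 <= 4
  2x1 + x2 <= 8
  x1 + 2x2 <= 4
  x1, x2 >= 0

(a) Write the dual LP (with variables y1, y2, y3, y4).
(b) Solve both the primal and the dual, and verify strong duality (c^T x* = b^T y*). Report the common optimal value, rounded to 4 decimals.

The standard primal-dual pair for 'max c^T x s.t. A x <= b, x >= 0' is:
  Dual:  min b^T y  s.t.  A^T y >= c,  y >= 0.

So the dual LP is:
  minimize  6y1 + 4y2 + 8y3 + 4y4
  subject to:
    y1 + 2y3 + y4 >= 6
    y2 + y3 + 2y4 >= 4
    y1, y2, y3, y4 >= 0

Solving the primal: x* = (4, 0).
  primal value c^T x* = 24.
Solving the dual: y* = (0, 0, 0, 6).
  dual value b^T y* = 24.
Strong duality: c^T x* = b^T y*. Confirmed.

24


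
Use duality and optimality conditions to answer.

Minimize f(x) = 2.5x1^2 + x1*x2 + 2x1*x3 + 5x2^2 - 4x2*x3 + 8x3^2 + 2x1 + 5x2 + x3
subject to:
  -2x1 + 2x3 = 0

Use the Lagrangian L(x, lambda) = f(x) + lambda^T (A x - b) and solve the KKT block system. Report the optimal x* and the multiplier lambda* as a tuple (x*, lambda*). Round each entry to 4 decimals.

Form the Lagrangian:
  L(x, lambda) = (1/2) x^T Q x + c^T x + lambda^T (A x - b)
Stationarity (grad_x L = 0): Q x + c + A^T lambda = 0.
Primal feasibility: A x = b.

This gives the KKT block system:
  [ Q   A^T ] [ x     ]   [-c ]
  [ A    0  ] [ lambda ] = [ b ]

Solving the linear system:
  x*      = (-0.1867, -0.556, -0.1867)
  lambda* = (0.0685)
  f(x*)   = -1.6701

x* = (-0.1867, -0.556, -0.1867), lambda* = (0.0685)


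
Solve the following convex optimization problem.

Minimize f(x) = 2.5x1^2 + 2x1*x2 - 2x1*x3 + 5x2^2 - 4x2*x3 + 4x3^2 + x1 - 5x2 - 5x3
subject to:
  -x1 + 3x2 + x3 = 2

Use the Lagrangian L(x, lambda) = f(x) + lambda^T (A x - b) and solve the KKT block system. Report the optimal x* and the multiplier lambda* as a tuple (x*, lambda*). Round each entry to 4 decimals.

Form the Lagrangian:
  L(x, lambda) = (1/2) x^T Q x + c^T x + lambda^T (A x - b)
Stationarity (grad_x L = 0): Q x + c + A^T lambda = 0.
Primal feasibility: A x = b.

This gives the KKT block system:
  [ Q   A^T ] [ x     ]   [-c ]
  [ A    0  ] [ lambda ] = [ b ]

Solving the linear system:
  x*      = (0.13, 0.4585, 0.7545)
  lambda* = (1.0578)
  f(x*)   = -4.0253

x* = (0.13, 0.4585, 0.7545), lambda* = (1.0578)


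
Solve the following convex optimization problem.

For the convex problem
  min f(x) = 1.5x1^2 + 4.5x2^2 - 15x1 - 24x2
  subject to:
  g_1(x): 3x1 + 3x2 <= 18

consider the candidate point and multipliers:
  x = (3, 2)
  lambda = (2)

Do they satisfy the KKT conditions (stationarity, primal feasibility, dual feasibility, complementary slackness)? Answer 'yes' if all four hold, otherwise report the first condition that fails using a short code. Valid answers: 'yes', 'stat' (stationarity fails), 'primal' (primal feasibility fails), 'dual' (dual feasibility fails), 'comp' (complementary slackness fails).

Gradient of f: grad f(x) = Q x + c = (-6, -6)
Constraint values g_i(x) = a_i^T x - b_i:
  g_1((3, 2)) = -3
Stationarity residual: grad f(x) + sum_i lambda_i a_i = (0, 0)
  -> stationarity OK
Primal feasibility (all g_i <= 0): OK
Dual feasibility (all lambda_i >= 0): OK
Complementary slackness (lambda_i * g_i(x) = 0 for all i): FAILS

Verdict: the first failing condition is complementary_slackness -> comp.

comp


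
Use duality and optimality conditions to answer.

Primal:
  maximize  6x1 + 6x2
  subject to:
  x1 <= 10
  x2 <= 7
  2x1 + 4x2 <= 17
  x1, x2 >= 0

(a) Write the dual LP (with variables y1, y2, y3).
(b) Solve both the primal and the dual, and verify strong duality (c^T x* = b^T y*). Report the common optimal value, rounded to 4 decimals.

The standard primal-dual pair for 'max c^T x s.t. A x <= b, x >= 0' is:
  Dual:  min b^T y  s.t.  A^T y >= c,  y >= 0.

So the dual LP is:
  minimize  10y1 + 7y2 + 17y3
  subject to:
    y1 + 2y3 >= 6
    y2 + 4y3 >= 6
    y1, y2, y3 >= 0

Solving the primal: x* = (8.5, 0).
  primal value c^T x* = 51.
Solving the dual: y* = (0, 0, 3).
  dual value b^T y* = 51.
Strong duality: c^T x* = b^T y*. Confirmed.

51


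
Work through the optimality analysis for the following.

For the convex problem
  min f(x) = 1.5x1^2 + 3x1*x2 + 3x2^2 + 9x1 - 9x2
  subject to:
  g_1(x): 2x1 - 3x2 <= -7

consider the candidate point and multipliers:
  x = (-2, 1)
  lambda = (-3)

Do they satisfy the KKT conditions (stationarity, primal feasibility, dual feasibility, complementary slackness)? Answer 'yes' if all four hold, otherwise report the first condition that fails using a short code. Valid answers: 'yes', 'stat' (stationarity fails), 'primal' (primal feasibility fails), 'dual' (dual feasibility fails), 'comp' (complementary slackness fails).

Gradient of f: grad f(x) = Q x + c = (6, -9)
Constraint values g_i(x) = a_i^T x - b_i:
  g_1((-2, 1)) = 0
Stationarity residual: grad f(x) + sum_i lambda_i a_i = (0, 0)
  -> stationarity OK
Primal feasibility (all g_i <= 0): OK
Dual feasibility (all lambda_i >= 0): FAILS
Complementary slackness (lambda_i * g_i(x) = 0 for all i): OK

Verdict: the first failing condition is dual_feasibility -> dual.

dual


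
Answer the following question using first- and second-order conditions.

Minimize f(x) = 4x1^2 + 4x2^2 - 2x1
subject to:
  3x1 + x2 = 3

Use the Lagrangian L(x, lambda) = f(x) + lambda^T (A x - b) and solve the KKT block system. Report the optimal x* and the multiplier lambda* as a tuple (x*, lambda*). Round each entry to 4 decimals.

Form the Lagrangian:
  L(x, lambda) = (1/2) x^T Q x + c^T x + lambda^T (A x - b)
Stationarity (grad_x L = 0): Q x + c + A^T lambda = 0.
Primal feasibility: A x = b.

This gives the KKT block system:
  [ Q   A^T ] [ x     ]   [-c ]
  [ A    0  ] [ lambda ] = [ b ]

Solving the linear system:
  x*      = (0.925, 0.225)
  lambda* = (-1.8)
  f(x*)   = 1.775

x* = (0.925, 0.225), lambda* = (-1.8)


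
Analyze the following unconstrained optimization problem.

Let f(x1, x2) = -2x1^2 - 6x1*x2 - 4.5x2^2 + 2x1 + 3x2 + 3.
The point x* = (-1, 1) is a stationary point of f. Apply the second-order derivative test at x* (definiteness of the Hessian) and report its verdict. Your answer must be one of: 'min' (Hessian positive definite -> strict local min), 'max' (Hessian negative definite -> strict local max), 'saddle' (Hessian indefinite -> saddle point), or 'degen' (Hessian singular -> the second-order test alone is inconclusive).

Compute the Hessian H = grad^2 f:
  H = [[-4, -6], [-6, -9]]
Verify stationarity: grad f(x*) = H x* + g = (0, 0).
Eigenvalues of H: -13, 0.
H has a zero eigenvalue (singular; negative semidefinite but not definite), so H is neither positive definite, negative definite, nor indefinite. The second-order test alone is inconclusive -> degen.
(Indeed, f is constant along the null direction of H through x*, so x* is not a strict local extremum.)

degen


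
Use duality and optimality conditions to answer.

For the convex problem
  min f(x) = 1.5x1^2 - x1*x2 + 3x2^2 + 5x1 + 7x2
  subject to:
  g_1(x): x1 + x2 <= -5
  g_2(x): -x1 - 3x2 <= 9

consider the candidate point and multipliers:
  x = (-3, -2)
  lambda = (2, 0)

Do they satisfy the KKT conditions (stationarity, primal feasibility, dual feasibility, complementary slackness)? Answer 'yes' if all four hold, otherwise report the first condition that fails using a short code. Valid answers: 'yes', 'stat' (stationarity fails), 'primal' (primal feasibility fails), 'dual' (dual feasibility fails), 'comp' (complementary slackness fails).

Gradient of f: grad f(x) = Q x + c = (-2, -2)
Constraint values g_i(x) = a_i^T x - b_i:
  g_1((-3, -2)) = 0
  g_2((-3, -2)) = 0
Stationarity residual: grad f(x) + sum_i lambda_i a_i = (0, 0)
  -> stationarity OK
Primal feasibility (all g_i <= 0): OK
Dual feasibility (all lambda_i >= 0): OK
Complementary slackness (lambda_i * g_i(x) = 0 for all i): OK

Verdict: yes, KKT holds.

yes


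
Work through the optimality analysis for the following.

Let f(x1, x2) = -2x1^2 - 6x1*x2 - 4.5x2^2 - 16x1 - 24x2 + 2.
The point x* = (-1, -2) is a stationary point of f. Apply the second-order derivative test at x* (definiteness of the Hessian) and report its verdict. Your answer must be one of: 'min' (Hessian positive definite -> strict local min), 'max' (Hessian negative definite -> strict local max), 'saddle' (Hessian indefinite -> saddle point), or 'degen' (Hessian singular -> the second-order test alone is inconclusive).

Compute the Hessian H = grad^2 f:
  H = [[-4, -6], [-6, -9]]
Verify stationarity: grad f(x*) = H x* + g = (0, 0).
Eigenvalues of H: -13, 0.
H has a zero eigenvalue (singular; negative semidefinite but not definite), so H is neither positive definite, negative definite, nor indefinite. The second-order test alone is inconclusive -> degen.
(Indeed, f is constant along the null direction of H through x*, so x* is not a strict local extremum.)

degen


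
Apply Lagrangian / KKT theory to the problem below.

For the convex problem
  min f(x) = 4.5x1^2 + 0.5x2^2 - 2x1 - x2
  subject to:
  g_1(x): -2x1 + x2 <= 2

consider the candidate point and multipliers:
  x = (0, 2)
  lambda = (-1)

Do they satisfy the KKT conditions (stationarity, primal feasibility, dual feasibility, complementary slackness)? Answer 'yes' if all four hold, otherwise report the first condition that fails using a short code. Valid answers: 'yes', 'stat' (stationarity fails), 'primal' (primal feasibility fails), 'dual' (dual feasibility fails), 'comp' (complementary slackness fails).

Gradient of f: grad f(x) = Q x + c = (-2, 1)
Constraint values g_i(x) = a_i^T x - b_i:
  g_1((0, 2)) = 0
Stationarity residual: grad f(x) + sum_i lambda_i a_i = (0, 0)
  -> stationarity OK
Primal feasibility (all g_i <= 0): OK
Dual feasibility (all lambda_i >= 0): FAILS
Complementary slackness (lambda_i * g_i(x) = 0 for all i): OK

Verdict: the first failing condition is dual_feasibility -> dual.

dual


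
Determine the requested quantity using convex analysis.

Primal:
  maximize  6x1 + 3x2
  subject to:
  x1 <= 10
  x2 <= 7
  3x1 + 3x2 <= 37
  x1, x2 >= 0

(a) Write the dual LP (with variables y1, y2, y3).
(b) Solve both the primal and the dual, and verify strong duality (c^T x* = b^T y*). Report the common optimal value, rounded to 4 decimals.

The standard primal-dual pair for 'max c^T x s.t. A x <= b, x >= 0' is:
  Dual:  min b^T y  s.t.  A^T y >= c,  y >= 0.

So the dual LP is:
  minimize  10y1 + 7y2 + 37y3
  subject to:
    y1 + 3y3 >= 6
    y2 + 3y3 >= 3
    y1, y2, y3 >= 0

Solving the primal: x* = (10, 2.3333).
  primal value c^T x* = 67.
Solving the dual: y* = (3, 0, 1).
  dual value b^T y* = 67.
Strong duality: c^T x* = b^T y*. Confirmed.

67


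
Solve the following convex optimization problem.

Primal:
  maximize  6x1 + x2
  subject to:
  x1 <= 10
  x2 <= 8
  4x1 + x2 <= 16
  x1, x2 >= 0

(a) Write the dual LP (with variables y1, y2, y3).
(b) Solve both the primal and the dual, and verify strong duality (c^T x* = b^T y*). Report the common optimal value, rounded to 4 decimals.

The standard primal-dual pair for 'max c^T x s.t. A x <= b, x >= 0' is:
  Dual:  min b^T y  s.t.  A^T y >= c,  y >= 0.

So the dual LP is:
  minimize  10y1 + 8y2 + 16y3
  subject to:
    y1 + 4y3 >= 6
    y2 + y3 >= 1
    y1, y2, y3 >= 0

Solving the primal: x* = (4, 0).
  primal value c^T x* = 24.
Solving the dual: y* = (0, 0, 1.5).
  dual value b^T y* = 24.
Strong duality: c^T x* = b^T y*. Confirmed.

24


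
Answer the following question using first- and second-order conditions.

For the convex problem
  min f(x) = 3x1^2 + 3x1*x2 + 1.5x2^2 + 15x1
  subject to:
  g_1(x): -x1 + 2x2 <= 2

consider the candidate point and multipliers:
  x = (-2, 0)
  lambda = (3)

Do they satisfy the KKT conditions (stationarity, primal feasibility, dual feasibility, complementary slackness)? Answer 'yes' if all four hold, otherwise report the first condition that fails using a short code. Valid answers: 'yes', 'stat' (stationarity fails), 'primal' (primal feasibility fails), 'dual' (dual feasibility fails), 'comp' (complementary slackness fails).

Gradient of f: grad f(x) = Q x + c = (3, -6)
Constraint values g_i(x) = a_i^T x - b_i:
  g_1((-2, 0)) = 0
Stationarity residual: grad f(x) + sum_i lambda_i a_i = (0, 0)
  -> stationarity OK
Primal feasibility (all g_i <= 0): OK
Dual feasibility (all lambda_i >= 0): OK
Complementary slackness (lambda_i * g_i(x) = 0 for all i): OK

Verdict: yes, KKT holds.

yes


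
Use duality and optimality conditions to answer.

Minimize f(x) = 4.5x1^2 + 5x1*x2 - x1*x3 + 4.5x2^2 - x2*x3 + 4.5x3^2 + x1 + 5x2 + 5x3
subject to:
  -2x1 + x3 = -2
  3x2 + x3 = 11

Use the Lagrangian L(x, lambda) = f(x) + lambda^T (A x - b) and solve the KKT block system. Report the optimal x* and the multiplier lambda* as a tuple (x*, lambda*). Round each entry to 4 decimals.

Form the Lagrangian:
  L(x, lambda) = (1/2) x^T Q x + c^T x + lambda^T (A x - b)
Stationarity (grad_x L = 0): Q x + c + A^T lambda = 0.
Primal feasibility: A x = b.

This gives the KKT block system:
  [ Q   A^T ] [ x     ]   [-c ]
  [ A    0  ] [ lambda ] = [ b ]

Solving the linear system:
  x*      = (0.9919, 3.6721, -0.0163)
  lambda* = (14.1518, -14.3415)
  f(x*)   = 102.6653

x* = (0.9919, 3.6721, -0.0163), lambda* = (14.1518, -14.3415)


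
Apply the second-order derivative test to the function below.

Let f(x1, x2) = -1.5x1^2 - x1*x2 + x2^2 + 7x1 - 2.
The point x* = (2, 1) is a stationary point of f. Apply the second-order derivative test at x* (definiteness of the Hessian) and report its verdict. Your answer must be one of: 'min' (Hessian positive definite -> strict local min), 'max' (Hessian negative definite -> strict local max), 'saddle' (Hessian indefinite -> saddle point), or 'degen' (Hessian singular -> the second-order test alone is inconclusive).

Compute the Hessian H = grad^2 f:
  H = [[-3, -1], [-1, 2]]
Verify stationarity: grad f(x*) = H x* + g = (0, 0).
Eigenvalues of H: -3.1926, 2.1926.
Eigenvalues have mixed signs, so H is indefinite -> x* is a saddle point.

saddle


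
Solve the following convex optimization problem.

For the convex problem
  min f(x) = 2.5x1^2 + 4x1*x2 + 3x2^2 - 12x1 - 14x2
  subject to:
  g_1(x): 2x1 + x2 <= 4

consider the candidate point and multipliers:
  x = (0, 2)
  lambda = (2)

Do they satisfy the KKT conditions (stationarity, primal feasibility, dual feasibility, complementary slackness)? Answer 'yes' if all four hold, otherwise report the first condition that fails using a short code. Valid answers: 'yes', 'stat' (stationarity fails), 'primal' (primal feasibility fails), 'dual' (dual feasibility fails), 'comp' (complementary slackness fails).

Gradient of f: grad f(x) = Q x + c = (-4, -2)
Constraint values g_i(x) = a_i^T x - b_i:
  g_1((0, 2)) = -2
Stationarity residual: grad f(x) + sum_i lambda_i a_i = (0, 0)
  -> stationarity OK
Primal feasibility (all g_i <= 0): OK
Dual feasibility (all lambda_i >= 0): OK
Complementary slackness (lambda_i * g_i(x) = 0 for all i): FAILS

Verdict: the first failing condition is complementary_slackness -> comp.

comp


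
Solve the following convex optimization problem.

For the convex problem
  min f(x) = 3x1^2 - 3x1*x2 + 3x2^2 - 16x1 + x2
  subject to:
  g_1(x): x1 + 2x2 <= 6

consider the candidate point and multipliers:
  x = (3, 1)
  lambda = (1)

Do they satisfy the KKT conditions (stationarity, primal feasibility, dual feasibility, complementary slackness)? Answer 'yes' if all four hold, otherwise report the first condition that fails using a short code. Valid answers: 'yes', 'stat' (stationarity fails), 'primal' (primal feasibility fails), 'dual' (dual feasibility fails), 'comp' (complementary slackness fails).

Gradient of f: grad f(x) = Q x + c = (-1, -2)
Constraint values g_i(x) = a_i^T x - b_i:
  g_1((3, 1)) = -1
Stationarity residual: grad f(x) + sum_i lambda_i a_i = (0, 0)
  -> stationarity OK
Primal feasibility (all g_i <= 0): OK
Dual feasibility (all lambda_i >= 0): OK
Complementary slackness (lambda_i * g_i(x) = 0 for all i): FAILS

Verdict: the first failing condition is complementary_slackness -> comp.

comp


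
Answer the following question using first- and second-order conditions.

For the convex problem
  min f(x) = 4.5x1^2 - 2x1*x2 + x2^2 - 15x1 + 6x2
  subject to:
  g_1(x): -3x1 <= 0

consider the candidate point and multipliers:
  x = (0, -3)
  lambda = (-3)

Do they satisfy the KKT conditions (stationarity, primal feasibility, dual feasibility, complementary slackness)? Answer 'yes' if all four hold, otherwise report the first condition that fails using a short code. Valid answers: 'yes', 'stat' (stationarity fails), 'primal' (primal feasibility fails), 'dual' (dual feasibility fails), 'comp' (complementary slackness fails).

Gradient of f: grad f(x) = Q x + c = (-9, 0)
Constraint values g_i(x) = a_i^T x - b_i:
  g_1((0, -3)) = 0
Stationarity residual: grad f(x) + sum_i lambda_i a_i = (0, 0)
  -> stationarity OK
Primal feasibility (all g_i <= 0): OK
Dual feasibility (all lambda_i >= 0): FAILS
Complementary slackness (lambda_i * g_i(x) = 0 for all i): OK

Verdict: the first failing condition is dual_feasibility -> dual.

dual


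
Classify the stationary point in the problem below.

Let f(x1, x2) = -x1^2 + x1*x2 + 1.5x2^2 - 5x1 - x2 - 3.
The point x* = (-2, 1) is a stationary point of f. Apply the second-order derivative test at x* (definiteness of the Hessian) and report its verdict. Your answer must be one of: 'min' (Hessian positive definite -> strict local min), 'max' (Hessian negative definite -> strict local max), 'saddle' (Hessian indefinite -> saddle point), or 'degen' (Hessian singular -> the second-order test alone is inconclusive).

Compute the Hessian H = grad^2 f:
  H = [[-2, 1], [1, 3]]
Verify stationarity: grad f(x*) = H x* + g = (0, 0).
Eigenvalues of H: -2.1926, 3.1926.
Eigenvalues have mixed signs, so H is indefinite -> x* is a saddle point.

saddle


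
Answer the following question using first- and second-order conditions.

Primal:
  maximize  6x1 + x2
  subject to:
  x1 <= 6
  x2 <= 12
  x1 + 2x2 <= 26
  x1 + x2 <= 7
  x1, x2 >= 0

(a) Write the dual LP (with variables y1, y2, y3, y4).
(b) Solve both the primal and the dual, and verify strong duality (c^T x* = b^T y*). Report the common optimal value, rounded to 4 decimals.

The standard primal-dual pair for 'max c^T x s.t. A x <= b, x >= 0' is:
  Dual:  min b^T y  s.t.  A^T y >= c,  y >= 0.

So the dual LP is:
  minimize  6y1 + 12y2 + 26y3 + 7y4
  subject to:
    y1 + y3 + y4 >= 6
    y2 + 2y3 + y4 >= 1
    y1, y2, y3, y4 >= 0

Solving the primal: x* = (6, 1).
  primal value c^T x* = 37.
Solving the dual: y* = (5, 0, 0, 1).
  dual value b^T y* = 37.
Strong duality: c^T x* = b^T y*. Confirmed.

37


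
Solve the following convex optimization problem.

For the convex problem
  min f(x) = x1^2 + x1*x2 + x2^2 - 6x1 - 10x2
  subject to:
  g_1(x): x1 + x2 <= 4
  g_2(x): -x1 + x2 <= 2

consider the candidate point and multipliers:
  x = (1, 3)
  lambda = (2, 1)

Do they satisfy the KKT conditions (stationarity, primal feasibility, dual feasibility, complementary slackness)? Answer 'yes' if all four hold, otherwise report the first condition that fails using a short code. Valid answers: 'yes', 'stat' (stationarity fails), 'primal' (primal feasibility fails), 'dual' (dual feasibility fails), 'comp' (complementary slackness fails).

Gradient of f: grad f(x) = Q x + c = (-1, -3)
Constraint values g_i(x) = a_i^T x - b_i:
  g_1((1, 3)) = 0
  g_2((1, 3)) = 0
Stationarity residual: grad f(x) + sum_i lambda_i a_i = (0, 0)
  -> stationarity OK
Primal feasibility (all g_i <= 0): OK
Dual feasibility (all lambda_i >= 0): OK
Complementary slackness (lambda_i * g_i(x) = 0 for all i): OK

Verdict: yes, KKT holds.

yes


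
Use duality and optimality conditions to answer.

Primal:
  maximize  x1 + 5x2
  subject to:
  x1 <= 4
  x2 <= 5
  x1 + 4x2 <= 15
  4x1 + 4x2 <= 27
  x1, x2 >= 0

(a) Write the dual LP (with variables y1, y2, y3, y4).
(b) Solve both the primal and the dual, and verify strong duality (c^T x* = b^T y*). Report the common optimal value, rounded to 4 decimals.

The standard primal-dual pair for 'max c^T x s.t. A x <= b, x >= 0' is:
  Dual:  min b^T y  s.t.  A^T y >= c,  y >= 0.

So the dual LP is:
  minimize  4y1 + 5y2 + 15y3 + 27y4
  subject to:
    y1 + y3 + 4y4 >= 1
    y2 + 4y3 + 4y4 >= 5
    y1, y2, y3, y4 >= 0

Solving the primal: x* = (0, 3.75).
  primal value c^T x* = 18.75.
Solving the dual: y* = (0, 0, 1.25, 0).
  dual value b^T y* = 18.75.
Strong duality: c^T x* = b^T y*. Confirmed.

18.75


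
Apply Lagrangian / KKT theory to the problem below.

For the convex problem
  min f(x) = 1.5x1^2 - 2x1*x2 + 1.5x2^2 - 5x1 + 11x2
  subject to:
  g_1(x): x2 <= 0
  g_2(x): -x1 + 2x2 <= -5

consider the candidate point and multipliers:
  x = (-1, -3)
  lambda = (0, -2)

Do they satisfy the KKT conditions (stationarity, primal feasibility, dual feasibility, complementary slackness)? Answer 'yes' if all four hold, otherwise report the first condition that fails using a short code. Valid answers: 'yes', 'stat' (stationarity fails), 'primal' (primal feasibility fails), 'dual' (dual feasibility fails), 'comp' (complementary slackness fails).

Gradient of f: grad f(x) = Q x + c = (-2, 4)
Constraint values g_i(x) = a_i^T x - b_i:
  g_1((-1, -3)) = -3
  g_2((-1, -3)) = 0
Stationarity residual: grad f(x) + sum_i lambda_i a_i = (0, 0)
  -> stationarity OK
Primal feasibility (all g_i <= 0): OK
Dual feasibility (all lambda_i >= 0): FAILS
Complementary slackness (lambda_i * g_i(x) = 0 for all i): OK

Verdict: the first failing condition is dual_feasibility -> dual.

dual


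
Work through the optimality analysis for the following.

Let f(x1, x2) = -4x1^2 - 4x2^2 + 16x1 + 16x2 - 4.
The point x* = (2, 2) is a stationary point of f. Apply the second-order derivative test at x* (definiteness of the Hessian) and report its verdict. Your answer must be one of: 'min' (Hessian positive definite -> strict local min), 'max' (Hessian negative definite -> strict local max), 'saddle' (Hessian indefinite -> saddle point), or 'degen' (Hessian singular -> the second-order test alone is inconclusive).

Compute the Hessian H = grad^2 f:
  H = [[-8, 0], [0, -8]]
Verify stationarity: grad f(x*) = H x* + g = (0, 0).
Eigenvalues of H: -8, -8.
Both eigenvalues < 0, so H is negative definite -> x* is a strict local max.

max


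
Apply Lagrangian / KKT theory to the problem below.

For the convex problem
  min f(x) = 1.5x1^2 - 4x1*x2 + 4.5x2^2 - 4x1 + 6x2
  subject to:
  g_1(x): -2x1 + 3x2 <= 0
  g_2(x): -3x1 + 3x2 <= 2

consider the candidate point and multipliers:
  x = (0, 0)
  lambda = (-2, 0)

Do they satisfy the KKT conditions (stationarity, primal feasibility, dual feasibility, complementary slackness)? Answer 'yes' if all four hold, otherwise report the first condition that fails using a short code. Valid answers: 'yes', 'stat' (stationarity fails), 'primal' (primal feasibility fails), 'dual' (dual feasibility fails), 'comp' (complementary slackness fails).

Gradient of f: grad f(x) = Q x + c = (-4, 6)
Constraint values g_i(x) = a_i^T x - b_i:
  g_1((0, 0)) = 0
  g_2((0, 0)) = -2
Stationarity residual: grad f(x) + sum_i lambda_i a_i = (0, 0)
  -> stationarity OK
Primal feasibility (all g_i <= 0): OK
Dual feasibility (all lambda_i >= 0): FAILS
Complementary slackness (lambda_i * g_i(x) = 0 for all i): OK

Verdict: the first failing condition is dual_feasibility -> dual.

dual


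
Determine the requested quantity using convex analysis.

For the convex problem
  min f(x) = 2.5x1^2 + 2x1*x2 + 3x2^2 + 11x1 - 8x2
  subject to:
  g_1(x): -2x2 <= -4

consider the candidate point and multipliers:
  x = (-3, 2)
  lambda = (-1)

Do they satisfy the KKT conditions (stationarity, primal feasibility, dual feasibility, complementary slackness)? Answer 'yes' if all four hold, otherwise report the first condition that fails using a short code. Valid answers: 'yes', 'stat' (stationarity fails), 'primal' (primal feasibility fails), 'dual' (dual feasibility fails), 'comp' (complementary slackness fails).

Gradient of f: grad f(x) = Q x + c = (0, -2)
Constraint values g_i(x) = a_i^T x - b_i:
  g_1((-3, 2)) = 0
Stationarity residual: grad f(x) + sum_i lambda_i a_i = (0, 0)
  -> stationarity OK
Primal feasibility (all g_i <= 0): OK
Dual feasibility (all lambda_i >= 0): FAILS
Complementary slackness (lambda_i * g_i(x) = 0 for all i): OK

Verdict: the first failing condition is dual_feasibility -> dual.

dual


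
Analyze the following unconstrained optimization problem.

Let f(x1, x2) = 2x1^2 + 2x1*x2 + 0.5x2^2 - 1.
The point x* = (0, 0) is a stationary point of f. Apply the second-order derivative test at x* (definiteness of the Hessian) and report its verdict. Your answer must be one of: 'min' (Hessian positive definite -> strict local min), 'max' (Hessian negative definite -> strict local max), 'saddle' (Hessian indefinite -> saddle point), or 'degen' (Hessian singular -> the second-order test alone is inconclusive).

Compute the Hessian H = grad^2 f:
  H = [[4, 2], [2, 1]]
Verify stationarity: grad f(x*) = H x* + g = (0, 0).
Eigenvalues of H: 0, 5.
H has a zero eigenvalue (singular; positive semidefinite but not definite), so H is neither positive definite, negative definite, nor indefinite. The second-order test alone is inconclusive -> degen.
(Indeed, f is constant along the null direction of H through x*, so x* is not a strict local extremum.)

degen


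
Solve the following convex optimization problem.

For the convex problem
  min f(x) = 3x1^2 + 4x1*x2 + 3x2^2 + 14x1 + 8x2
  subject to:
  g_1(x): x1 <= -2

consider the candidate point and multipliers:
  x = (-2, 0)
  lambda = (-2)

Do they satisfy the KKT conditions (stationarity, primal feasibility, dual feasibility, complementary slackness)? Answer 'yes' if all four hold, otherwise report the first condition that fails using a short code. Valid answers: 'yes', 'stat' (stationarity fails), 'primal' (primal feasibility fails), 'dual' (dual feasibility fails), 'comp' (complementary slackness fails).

Gradient of f: grad f(x) = Q x + c = (2, 0)
Constraint values g_i(x) = a_i^T x - b_i:
  g_1((-2, 0)) = 0
Stationarity residual: grad f(x) + sum_i lambda_i a_i = (0, 0)
  -> stationarity OK
Primal feasibility (all g_i <= 0): OK
Dual feasibility (all lambda_i >= 0): FAILS
Complementary slackness (lambda_i * g_i(x) = 0 for all i): OK

Verdict: the first failing condition is dual_feasibility -> dual.

dual


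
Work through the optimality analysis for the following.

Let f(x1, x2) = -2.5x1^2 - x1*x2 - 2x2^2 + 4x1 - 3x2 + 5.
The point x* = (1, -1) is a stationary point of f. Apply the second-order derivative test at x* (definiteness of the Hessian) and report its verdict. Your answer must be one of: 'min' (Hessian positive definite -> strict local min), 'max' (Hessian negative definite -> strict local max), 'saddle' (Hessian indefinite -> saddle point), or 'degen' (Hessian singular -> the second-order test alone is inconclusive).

Compute the Hessian H = grad^2 f:
  H = [[-5, -1], [-1, -4]]
Verify stationarity: grad f(x*) = H x* + g = (0, 0).
Eigenvalues of H: -5.618, -3.382.
Both eigenvalues < 0, so H is negative definite -> x* is a strict local max.

max


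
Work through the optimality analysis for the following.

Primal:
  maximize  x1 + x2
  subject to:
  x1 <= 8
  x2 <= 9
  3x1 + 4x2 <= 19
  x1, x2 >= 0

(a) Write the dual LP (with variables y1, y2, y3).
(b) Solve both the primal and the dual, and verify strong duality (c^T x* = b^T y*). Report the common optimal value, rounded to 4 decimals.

The standard primal-dual pair for 'max c^T x s.t. A x <= b, x >= 0' is:
  Dual:  min b^T y  s.t.  A^T y >= c,  y >= 0.

So the dual LP is:
  minimize  8y1 + 9y2 + 19y3
  subject to:
    y1 + 3y3 >= 1
    y2 + 4y3 >= 1
    y1, y2, y3 >= 0

Solving the primal: x* = (6.3333, 0).
  primal value c^T x* = 6.3333.
Solving the dual: y* = (0, 0, 0.3333).
  dual value b^T y* = 6.3333.
Strong duality: c^T x* = b^T y*. Confirmed.

6.3333


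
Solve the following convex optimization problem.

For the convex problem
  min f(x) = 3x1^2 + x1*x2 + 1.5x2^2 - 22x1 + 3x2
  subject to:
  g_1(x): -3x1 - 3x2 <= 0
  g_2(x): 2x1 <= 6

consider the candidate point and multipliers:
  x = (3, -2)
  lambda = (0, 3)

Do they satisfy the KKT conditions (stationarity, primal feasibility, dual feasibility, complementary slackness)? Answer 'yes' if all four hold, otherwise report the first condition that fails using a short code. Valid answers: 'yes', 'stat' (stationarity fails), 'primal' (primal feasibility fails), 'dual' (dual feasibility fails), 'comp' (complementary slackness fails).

Gradient of f: grad f(x) = Q x + c = (-6, 0)
Constraint values g_i(x) = a_i^T x - b_i:
  g_1((3, -2)) = -3
  g_2((3, -2)) = 0
Stationarity residual: grad f(x) + sum_i lambda_i a_i = (0, 0)
  -> stationarity OK
Primal feasibility (all g_i <= 0): OK
Dual feasibility (all lambda_i >= 0): OK
Complementary slackness (lambda_i * g_i(x) = 0 for all i): OK

Verdict: yes, KKT holds.

yes


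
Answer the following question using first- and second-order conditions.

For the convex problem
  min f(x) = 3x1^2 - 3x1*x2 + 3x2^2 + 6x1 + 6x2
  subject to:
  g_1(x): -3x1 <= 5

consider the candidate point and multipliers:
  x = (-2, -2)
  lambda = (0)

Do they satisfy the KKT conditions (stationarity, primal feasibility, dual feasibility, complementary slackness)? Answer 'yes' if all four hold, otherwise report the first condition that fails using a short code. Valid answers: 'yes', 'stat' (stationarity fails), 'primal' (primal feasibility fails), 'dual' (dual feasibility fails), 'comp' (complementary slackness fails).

Gradient of f: grad f(x) = Q x + c = (0, 0)
Constraint values g_i(x) = a_i^T x - b_i:
  g_1((-2, -2)) = 1
Stationarity residual: grad f(x) + sum_i lambda_i a_i = (0, 0)
  -> stationarity OK
Primal feasibility (all g_i <= 0): FAILS
Dual feasibility (all lambda_i >= 0): OK
Complementary slackness (lambda_i * g_i(x) = 0 for all i): OK

Verdict: the first failing condition is primal_feasibility -> primal.

primal


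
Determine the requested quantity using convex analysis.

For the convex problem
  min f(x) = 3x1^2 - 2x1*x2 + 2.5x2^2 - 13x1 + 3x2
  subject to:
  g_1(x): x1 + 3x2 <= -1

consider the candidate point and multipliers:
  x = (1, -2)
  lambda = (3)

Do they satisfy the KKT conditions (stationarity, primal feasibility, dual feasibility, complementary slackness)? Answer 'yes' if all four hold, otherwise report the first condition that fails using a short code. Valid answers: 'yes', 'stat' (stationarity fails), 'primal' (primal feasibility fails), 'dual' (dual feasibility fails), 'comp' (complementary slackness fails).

Gradient of f: grad f(x) = Q x + c = (-3, -9)
Constraint values g_i(x) = a_i^T x - b_i:
  g_1((1, -2)) = -4
Stationarity residual: grad f(x) + sum_i lambda_i a_i = (0, 0)
  -> stationarity OK
Primal feasibility (all g_i <= 0): OK
Dual feasibility (all lambda_i >= 0): OK
Complementary slackness (lambda_i * g_i(x) = 0 for all i): FAILS

Verdict: the first failing condition is complementary_slackness -> comp.

comp


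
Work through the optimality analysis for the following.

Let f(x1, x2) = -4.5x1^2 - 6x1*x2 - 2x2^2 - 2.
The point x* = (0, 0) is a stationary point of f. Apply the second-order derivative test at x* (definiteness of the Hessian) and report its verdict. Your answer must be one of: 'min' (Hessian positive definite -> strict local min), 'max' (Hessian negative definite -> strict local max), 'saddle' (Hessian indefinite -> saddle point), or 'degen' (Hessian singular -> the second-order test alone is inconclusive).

Compute the Hessian H = grad^2 f:
  H = [[-9, -6], [-6, -4]]
Verify stationarity: grad f(x*) = H x* + g = (0, 0).
Eigenvalues of H: -13, 0.
H has a zero eigenvalue (singular; negative semidefinite but not definite), so H is neither positive definite, negative definite, nor indefinite. The second-order test alone is inconclusive -> degen.
(Indeed, f is constant along the null direction of H through x*, so x* is not a strict local extremum.)

degen


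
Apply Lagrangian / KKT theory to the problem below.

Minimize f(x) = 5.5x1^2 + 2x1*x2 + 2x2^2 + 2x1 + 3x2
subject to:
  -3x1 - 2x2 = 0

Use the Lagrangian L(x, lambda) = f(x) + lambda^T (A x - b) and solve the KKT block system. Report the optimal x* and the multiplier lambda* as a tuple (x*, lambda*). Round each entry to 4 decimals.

Form the Lagrangian:
  L(x, lambda) = (1/2) x^T Q x + c^T x + lambda^T (A x - b)
Stationarity (grad_x L = 0): Q x + c + A^T lambda = 0.
Primal feasibility: A x = b.

This gives the KKT block system:
  [ Q   A^T ] [ x     ]   [-c ]
  [ A    0  ] [ lambda ] = [ b ]

Solving the linear system:
  x*      = (0.1786, -0.2679)
  lambda* = (1.1429)
  f(x*)   = -0.2232

x* = (0.1786, -0.2679), lambda* = (1.1429)


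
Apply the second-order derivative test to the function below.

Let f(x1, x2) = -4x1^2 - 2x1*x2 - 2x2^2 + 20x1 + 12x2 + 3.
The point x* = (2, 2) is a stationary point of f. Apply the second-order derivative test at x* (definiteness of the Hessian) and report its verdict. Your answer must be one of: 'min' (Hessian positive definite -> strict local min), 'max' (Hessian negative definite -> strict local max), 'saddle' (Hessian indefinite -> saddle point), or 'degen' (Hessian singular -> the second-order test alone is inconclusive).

Compute the Hessian H = grad^2 f:
  H = [[-8, -2], [-2, -4]]
Verify stationarity: grad f(x*) = H x* + g = (0, 0).
Eigenvalues of H: -8.8284, -3.1716.
Both eigenvalues < 0, so H is negative definite -> x* is a strict local max.

max


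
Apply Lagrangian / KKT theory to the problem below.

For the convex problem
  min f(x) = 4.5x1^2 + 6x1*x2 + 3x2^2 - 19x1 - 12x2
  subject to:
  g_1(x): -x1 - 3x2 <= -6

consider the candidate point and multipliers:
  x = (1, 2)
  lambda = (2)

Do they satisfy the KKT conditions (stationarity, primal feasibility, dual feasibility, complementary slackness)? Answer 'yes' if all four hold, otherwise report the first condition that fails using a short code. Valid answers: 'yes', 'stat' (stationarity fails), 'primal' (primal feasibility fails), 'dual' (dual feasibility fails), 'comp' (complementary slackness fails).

Gradient of f: grad f(x) = Q x + c = (2, 6)
Constraint values g_i(x) = a_i^T x - b_i:
  g_1((1, 2)) = -1
Stationarity residual: grad f(x) + sum_i lambda_i a_i = (0, 0)
  -> stationarity OK
Primal feasibility (all g_i <= 0): OK
Dual feasibility (all lambda_i >= 0): OK
Complementary slackness (lambda_i * g_i(x) = 0 for all i): FAILS

Verdict: the first failing condition is complementary_slackness -> comp.

comp


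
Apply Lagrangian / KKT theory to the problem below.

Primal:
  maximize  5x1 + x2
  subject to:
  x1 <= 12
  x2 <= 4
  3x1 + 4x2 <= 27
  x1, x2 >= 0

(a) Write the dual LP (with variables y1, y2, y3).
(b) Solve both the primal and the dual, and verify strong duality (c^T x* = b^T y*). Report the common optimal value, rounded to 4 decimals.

The standard primal-dual pair for 'max c^T x s.t. A x <= b, x >= 0' is:
  Dual:  min b^T y  s.t.  A^T y >= c,  y >= 0.

So the dual LP is:
  minimize  12y1 + 4y2 + 27y3
  subject to:
    y1 + 3y3 >= 5
    y2 + 4y3 >= 1
    y1, y2, y3 >= 0

Solving the primal: x* = (9, 0).
  primal value c^T x* = 45.
Solving the dual: y* = (0, 0, 1.6667).
  dual value b^T y* = 45.
Strong duality: c^T x* = b^T y*. Confirmed.

45


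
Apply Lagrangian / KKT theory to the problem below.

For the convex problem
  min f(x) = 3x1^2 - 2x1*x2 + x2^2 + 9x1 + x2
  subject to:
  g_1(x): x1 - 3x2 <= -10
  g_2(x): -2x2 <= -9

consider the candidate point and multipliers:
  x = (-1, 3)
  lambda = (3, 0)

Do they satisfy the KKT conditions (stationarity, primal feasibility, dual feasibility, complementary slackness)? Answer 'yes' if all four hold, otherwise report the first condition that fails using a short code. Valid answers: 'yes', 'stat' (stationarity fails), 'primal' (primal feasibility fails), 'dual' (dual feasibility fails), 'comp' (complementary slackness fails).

Gradient of f: grad f(x) = Q x + c = (-3, 9)
Constraint values g_i(x) = a_i^T x - b_i:
  g_1((-1, 3)) = 0
  g_2((-1, 3)) = 3
Stationarity residual: grad f(x) + sum_i lambda_i a_i = (0, 0)
  -> stationarity OK
Primal feasibility (all g_i <= 0): FAILS
Dual feasibility (all lambda_i >= 0): OK
Complementary slackness (lambda_i * g_i(x) = 0 for all i): OK

Verdict: the first failing condition is primal_feasibility -> primal.

primal
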